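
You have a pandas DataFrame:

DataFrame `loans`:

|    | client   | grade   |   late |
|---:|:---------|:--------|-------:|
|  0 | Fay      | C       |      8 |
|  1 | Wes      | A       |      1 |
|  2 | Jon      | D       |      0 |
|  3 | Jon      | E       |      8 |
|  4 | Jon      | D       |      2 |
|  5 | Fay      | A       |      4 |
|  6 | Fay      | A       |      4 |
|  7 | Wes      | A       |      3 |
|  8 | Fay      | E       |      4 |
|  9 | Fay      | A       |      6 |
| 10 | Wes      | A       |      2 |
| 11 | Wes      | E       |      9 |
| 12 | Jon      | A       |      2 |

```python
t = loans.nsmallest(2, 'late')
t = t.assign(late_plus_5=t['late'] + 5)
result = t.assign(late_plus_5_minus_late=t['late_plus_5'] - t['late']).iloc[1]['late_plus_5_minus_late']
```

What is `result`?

take 2 rows with smallest late:
  client grade  late
2    Jon     D     0
1    Wes     A     1
add column late_plus_5 = t['late'] + 5:
  client grade  late  late_plus_5
2    Jon     D     0            5
1    Wes     A     1            6
add column late_plus_5_minus_late = t['late_plus_5'] - t['late']:
  client grade  late  late_plus_5  late_plus_5_minus_late
2    Jon     D     0            5                       5
1    Wes     A     1            6                       5

5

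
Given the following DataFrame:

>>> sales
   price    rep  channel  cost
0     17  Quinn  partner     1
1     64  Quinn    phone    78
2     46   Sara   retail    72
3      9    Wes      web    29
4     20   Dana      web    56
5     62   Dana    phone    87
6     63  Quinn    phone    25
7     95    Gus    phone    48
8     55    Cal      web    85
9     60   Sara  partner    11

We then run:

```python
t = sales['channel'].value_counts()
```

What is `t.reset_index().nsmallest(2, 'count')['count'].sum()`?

3

value_counts of channel:
channel
phone      4
web        3
partner    2
retail     1
Name: count, dtype: int64
reset_index():
   channel  count
0    phone      4
1      web      3
2  partner      2
3   retail      1
take 2 rows with smallest count:
   channel  count
3   retail      1
2  partner      2
Then the sum of column 'count': 3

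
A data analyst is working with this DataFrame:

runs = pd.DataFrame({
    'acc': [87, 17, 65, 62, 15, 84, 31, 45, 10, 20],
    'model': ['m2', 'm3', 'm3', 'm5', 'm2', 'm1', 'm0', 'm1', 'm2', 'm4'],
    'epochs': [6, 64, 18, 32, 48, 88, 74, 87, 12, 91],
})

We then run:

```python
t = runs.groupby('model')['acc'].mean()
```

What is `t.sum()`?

255.833333333

group by model, mean of acc:
model
m0    31.000000
m1    64.500000
m2    37.333333
m3    41.000000
m4    20.000000
m5    62.000000
Name: acc, dtype: float64
Reading off the sum of the resulting series, we get 255.833333333.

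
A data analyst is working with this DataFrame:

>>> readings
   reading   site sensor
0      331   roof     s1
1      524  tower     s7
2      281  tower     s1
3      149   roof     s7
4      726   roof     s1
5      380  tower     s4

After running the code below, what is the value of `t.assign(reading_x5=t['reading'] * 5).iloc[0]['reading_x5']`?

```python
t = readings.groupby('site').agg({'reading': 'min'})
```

group by site, min of reading:
       reading
site          
roof       149
tower      281
add column reading_x5 = t['reading'] * 5:
       reading  reading_x5
site                      
roof       149         745
tower      281        1405
Taking the value at position 0, column 'reading_x5' gives 745.

745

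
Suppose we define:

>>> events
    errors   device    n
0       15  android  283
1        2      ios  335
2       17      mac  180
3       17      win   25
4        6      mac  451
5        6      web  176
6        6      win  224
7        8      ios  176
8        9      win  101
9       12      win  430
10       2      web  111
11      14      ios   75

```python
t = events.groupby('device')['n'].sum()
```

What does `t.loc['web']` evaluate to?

287

group by device, sum of n:
device
android    283
ios        586
mac        631
web        287
win        780
Name: n, dtype: int64
Taking the value at index 'web' gives 287.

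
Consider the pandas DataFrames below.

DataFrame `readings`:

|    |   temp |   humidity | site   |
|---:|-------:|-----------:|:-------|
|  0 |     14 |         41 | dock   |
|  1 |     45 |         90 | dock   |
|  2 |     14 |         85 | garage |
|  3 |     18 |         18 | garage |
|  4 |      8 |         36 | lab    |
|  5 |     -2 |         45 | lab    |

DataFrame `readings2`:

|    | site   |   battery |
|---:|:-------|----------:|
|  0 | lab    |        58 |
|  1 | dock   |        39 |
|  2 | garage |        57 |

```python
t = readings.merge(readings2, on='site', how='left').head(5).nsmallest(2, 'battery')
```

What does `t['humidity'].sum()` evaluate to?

131

merge on 'site' (how='left') → 6 rows:
   temp  humidity    site  battery
0    14        41    dock       39
1    45        90    dock       39
2    14        85  garage       57
3    18        18  garage       57
4     8        36     lab       58
5    -2        45     lab       58
take first 5 rows:
   temp  humidity    site  battery
0    14        41    dock       39
1    45        90    dock       39
2    14        85  garage       57
3    18        18  garage       57
4     8        36     lab       58
take 2 rows with smallest battery:
   temp  humidity  site  battery
0    14        41  dock       39
1    45        90  dock       39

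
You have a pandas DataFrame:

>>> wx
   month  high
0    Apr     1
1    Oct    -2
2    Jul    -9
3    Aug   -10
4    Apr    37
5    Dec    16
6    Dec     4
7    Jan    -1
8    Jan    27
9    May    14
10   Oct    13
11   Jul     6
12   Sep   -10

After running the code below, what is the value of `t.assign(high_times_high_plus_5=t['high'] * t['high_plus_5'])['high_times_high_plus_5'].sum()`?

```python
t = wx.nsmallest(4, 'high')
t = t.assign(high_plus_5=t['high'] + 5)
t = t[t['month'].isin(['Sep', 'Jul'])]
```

take 4 rows with smallest high:
   month  high
3    Aug   -10
12   Sep   -10
2    Jul    -9
1    Oct    -2
add column high_plus_5 = t['high'] + 5:
   month  high  high_plus_5
3    Aug   -10           -5
12   Sep   -10           -5
2    Jul    -9           -4
1    Oct    -2            3
filter rows where month in ['Sep', 'Jul']:
   month  high  high_plus_5
12   Sep   -10           -5
2    Jul    -9           -4
add column high_times_high_plus_5 = t['high'] * t['high_plus_5']:
   month  high  high_plus_5  high_times_high_plus_5
12   Sep   -10           -5                      50
2    Jul    -9           -4                      36
Finally, sum of column 'high_times_high_plus_5' = 86.

86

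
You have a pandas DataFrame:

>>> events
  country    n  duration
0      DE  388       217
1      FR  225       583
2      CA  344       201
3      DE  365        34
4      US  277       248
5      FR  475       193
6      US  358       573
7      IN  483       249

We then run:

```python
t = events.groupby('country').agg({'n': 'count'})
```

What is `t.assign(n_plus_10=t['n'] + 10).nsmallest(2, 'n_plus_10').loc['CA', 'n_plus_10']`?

group by country, count of n:
         n
country   
CA       1
DE       2
FR       2
IN       1
US       2
add column n_plus_10 = t['n'] + 10:
         n  n_plus_10
country              
CA       1         11
DE       2         12
FR       2         12
IN       1         11
US       2         12
take 2 rows with smallest n_plus_10:
         n  n_plus_10
country              
CA       1         11
IN       1         11
value at row 'CA', column 'n_plus_10' → 11

11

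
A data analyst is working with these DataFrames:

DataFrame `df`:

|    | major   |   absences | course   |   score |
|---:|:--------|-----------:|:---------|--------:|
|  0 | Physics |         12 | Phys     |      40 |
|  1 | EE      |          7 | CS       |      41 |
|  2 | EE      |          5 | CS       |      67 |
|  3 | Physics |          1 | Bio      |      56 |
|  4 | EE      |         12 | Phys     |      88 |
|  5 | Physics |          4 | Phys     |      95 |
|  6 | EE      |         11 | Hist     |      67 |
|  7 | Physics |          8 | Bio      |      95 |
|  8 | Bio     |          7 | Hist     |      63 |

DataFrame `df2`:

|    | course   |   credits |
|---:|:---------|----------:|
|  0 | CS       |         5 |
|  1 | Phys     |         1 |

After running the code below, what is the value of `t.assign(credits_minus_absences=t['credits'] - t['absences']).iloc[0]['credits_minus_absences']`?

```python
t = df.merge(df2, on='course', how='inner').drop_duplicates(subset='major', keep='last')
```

merge on 'course' (how='inner') → 5 rows:
     major  absences course  score  credits
0  Physics        12   Phys     40        1
1       EE         7     CS     41        5
2       EE         5     CS     67        5
3       EE        12   Phys     88        1
4  Physics         4   Phys     95        1
drop duplicate major (keep=last):
     major  absences course  score  credits
3       EE        12   Phys     88        1
4  Physics         4   Phys     95        1
add column credits_minus_absences = t['credits'] - t['absences']:
     major  absences course  score  credits  credits_minus_absences
3       EE        12   Phys     88        1                     -11
4  Physics         4   Phys     95        1                      -3

-11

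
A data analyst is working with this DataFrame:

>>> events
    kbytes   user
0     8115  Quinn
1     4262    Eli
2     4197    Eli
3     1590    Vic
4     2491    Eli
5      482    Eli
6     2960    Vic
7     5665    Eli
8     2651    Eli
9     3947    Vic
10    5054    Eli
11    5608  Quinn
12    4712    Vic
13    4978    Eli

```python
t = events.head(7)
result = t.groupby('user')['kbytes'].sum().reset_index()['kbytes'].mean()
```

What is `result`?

take first 7 rows:
   kbytes   user
0    8115  Quinn
1    4262    Eli
2    4197    Eli
3    1590    Vic
4    2491    Eli
5     482    Eli
6    2960    Vic
group by user, sum of kbytes:
user
Eli      11432
Quinn     8115
Vic       4550
Name: kbytes, dtype: int64
reset_index():
    user  kbytes
0    Eli   11432
1  Quinn    8115
2    Vic    4550
The mean of column 'kbytes' is 8032.33333333.

8032.33333333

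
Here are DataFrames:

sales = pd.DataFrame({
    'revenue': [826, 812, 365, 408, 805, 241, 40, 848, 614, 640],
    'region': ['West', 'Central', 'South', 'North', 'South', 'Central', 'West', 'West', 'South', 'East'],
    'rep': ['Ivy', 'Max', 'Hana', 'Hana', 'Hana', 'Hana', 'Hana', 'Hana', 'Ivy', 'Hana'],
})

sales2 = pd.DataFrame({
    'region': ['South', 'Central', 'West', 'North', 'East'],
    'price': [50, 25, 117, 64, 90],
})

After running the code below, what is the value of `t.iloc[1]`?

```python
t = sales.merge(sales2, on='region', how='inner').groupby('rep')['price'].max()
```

merge on 'region' (how='inner') → 10 rows:
   revenue   region   rep  price
0      826     West   Ivy    117
1      812  Central   Max     25
2      365    South  Hana     50
3      408    North  Hana     64
4      805    South  Hana     50
5      241  Central  Hana     25
6       40     West  Hana    117
7      848     West  Hana    117
8      614    South   Ivy     50
9      640     East  Hana     90
group by rep, max of price:
rep
Hana    117
Ivy     117
Max      25
Name: price, dtype: int64
Taking the value at position 1 gives 117.

117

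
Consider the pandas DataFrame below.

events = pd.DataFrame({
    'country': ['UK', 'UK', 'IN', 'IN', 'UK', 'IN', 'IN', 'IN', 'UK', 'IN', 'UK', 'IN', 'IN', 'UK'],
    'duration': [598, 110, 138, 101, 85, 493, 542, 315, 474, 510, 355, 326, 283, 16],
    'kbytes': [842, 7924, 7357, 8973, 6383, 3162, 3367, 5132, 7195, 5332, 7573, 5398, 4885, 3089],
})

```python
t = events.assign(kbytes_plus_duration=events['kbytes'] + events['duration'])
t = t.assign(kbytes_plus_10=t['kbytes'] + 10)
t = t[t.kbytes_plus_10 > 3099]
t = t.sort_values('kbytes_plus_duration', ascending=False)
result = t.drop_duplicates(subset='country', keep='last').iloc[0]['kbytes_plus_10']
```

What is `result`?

6393

add column kbytes_plus_duration = events['kbytes'] + events['duration']:
   country  duration  kbytes  kbytes_plus_duration
0       UK       598     842                  1440
1       UK       110    7924                  8034
2       IN       138    7357                  7495
3       IN       101    8973                  9074
4       UK        85    6383                  6468
5       IN       493    3162                  3655
6       IN       542    3367                  3909
7       IN       315    5132                  5447
8       UK       474    7195                  7669
9       IN       510    5332                  5842
10      UK       355    7573                  7928
11      IN       326    5398                  5724
12      IN       283    4885                  5168
13      UK        16    3089                  3105
add column kbytes_plus_10 = t['kbytes'] + 10:
   country  duration  kbytes  kbytes_plus_duration  kbytes_plus_10
0       UK       598     842                  1440             852
1       UK       110    7924                  8034            7934
2       IN       138    7357                  7495            7367
3       IN       101    8973                  9074            8983
4       UK        85    6383                  6468            6393
5       IN       493    3162                  3655            3172
6       IN       542    3367                  3909            3377
7       IN       315    5132                  5447            5142
8       UK       474    7195                  7669            7205
9       IN       510    5332                  5842            5342
10      UK       355    7573                  7928            7583
11      IN       326    5398                  5724            5408
12      IN       283    4885                  5168            4895
13      UK        16    3089                  3105            3099
filter rows where kbytes_plus_10 > 3099:
   country  duration  kbytes  kbytes_plus_duration  kbytes_plus_10
1       UK       110    7924                  8034            7934
2       IN       138    7357                  7495            7367
3       IN       101    8973                  9074            8983
4       UK        85    6383                  6468            6393
5       IN       493    3162                  3655            3172
6       IN       542    3367                  3909            3377
7       IN       315    5132                  5447            5142
8       UK       474    7195                  7669            7205
9       IN       510    5332                  5842            5342
10      UK       355    7573                  7928            7583
11      IN       326    5398                  5724            5408
12      IN       283    4885                  5168            4895
sort by kbytes_plus_duration descending:
   country  duration  kbytes  kbytes_plus_duration  kbytes_plus_10
3       IN       101    8973                  9074            8983
1       UK       110    7924                  8034            7934
10      UK       355    7573                  7928            7583
8       UK       474    7195                  7669            7205
2       IN       138    7357                  7495            7367
4       UK        85    6383                  6468            6393
9       IN       510    5332                  5842            5342
11      IN       326    5398                  5724            5408
7       IN       315    5132                  5447            5142
12      IN       283    4885                  5168            4895
6       IN       542    3367                  3909            3377
5       IN       493    3162                  3655            3172
drop duplicate country (keep=last):
  country  duration  kbytes  kbytes_plus_duration  kbytes_plus_10
4      UK        85    6383                  6468            6393
5      IN       493    3162                  3655            3172
value at position 0, column 'kbytes_plus_10' → 6393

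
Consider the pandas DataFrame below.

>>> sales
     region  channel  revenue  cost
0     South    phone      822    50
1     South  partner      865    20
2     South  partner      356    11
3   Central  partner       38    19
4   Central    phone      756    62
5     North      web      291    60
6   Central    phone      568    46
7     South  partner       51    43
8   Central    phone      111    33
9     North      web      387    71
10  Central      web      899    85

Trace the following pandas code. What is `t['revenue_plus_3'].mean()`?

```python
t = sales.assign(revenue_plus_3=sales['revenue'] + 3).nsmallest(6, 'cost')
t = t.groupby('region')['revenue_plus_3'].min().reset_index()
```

47.5

add column revenue_plus_3 = sales['revenue'] + 3:
     region  channel  revenue  cost  revenue_plus_3
0     South    phone      822    50             825
1     South  partner      865    20             868
2     South  partner      356    11             359
3   Central  partner       38    19              41
4   Central    phone      756    62             759
5     North      web      291    60             294
6   Central    phone      568    46             571
7     South  partner       51    43              54
8   Central    phone      111    33             114
9     North      web      387    71             390
10  Central      web      899    85             902
take 6 rows with smallest cost:
    region  channel  revenue  cost  revenue_plus_3
2    South  partner      356    11             359
3  Central  partner       38    19              41
1    South  partner      865    20             868
8  Central    phone      111    33             114
7    South  partner       51    43              54
6  Central    phone      568    46             571
group by region, min of revenue_plus_3:
region
Central    41
South      54
Name: revenue_plus_3, dtype: int64
reset_index():
    region  revenue_plus_3
0  Central              41
1    South              54
Then the mean of column 'revenue_plus_3': 47.5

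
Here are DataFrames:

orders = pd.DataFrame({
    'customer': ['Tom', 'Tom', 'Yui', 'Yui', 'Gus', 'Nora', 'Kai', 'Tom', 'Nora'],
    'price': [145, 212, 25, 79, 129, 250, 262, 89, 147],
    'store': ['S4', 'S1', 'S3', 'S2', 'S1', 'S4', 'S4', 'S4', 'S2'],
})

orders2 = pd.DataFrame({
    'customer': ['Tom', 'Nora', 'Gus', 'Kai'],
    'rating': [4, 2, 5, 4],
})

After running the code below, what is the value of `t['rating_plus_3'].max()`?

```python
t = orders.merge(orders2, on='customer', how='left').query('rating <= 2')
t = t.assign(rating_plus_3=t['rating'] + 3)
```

merge on 'customer' (how='left') → 9 rows:
  customer  price store  rating
0      Tom    145    S4     4.0
1      Tom    212    S1     4.0
2      Yui     25    S3     NaN
3      Yui     79    S2     NaN
4      Gus    129    S1     5.0
5     Nora    250    S4     2.0
6      Kai    262    S4     4.0
7      Tom     89    S4     4.0
8     Nora    147    S2     2.0
filter rows where rating <= 2:
  customer  price store  rating
5     Nora    250    S4     2.0
8     Nora    147    S2     2.0
add column rating_plus_3 = t['rating'] + 3:
  customer  price store  rating  rating_plus_3
5     Nora    250    S4     2.0            5.0
8     Nora    147    S2     2.0            5.0

5.0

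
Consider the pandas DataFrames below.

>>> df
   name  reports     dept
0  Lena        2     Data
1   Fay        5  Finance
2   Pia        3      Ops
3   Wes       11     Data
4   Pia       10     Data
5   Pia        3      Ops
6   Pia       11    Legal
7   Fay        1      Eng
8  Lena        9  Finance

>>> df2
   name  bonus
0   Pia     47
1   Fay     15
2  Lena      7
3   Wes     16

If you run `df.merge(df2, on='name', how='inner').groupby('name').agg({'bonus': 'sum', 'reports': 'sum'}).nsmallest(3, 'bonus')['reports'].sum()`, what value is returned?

28

merge on 'name' (how='inner') → 9 rows:
   name  reports     dept  bonus
0  Lena        2     Data      7
1   Fay        5  Finance     15
2   Pia        3      Ops     47
3   Wes       11     Data     16
4   Pia       10     Data     47
5   Pia        3      Ops     47
6   Pia       11    Legal     47
7   Fay        1      Eng     15
8  Lena        9  Finance      7
group by name: sum(bonus), sum(reports):
      bonus  reports
name                
Fay      30        6
Lena     14       11
Pia     188       27
Wes      16       11
take 3 rows with smallest bonus:
      bonus  reports
name                
Lena     14       11
Wes      16       11
Fay      30        6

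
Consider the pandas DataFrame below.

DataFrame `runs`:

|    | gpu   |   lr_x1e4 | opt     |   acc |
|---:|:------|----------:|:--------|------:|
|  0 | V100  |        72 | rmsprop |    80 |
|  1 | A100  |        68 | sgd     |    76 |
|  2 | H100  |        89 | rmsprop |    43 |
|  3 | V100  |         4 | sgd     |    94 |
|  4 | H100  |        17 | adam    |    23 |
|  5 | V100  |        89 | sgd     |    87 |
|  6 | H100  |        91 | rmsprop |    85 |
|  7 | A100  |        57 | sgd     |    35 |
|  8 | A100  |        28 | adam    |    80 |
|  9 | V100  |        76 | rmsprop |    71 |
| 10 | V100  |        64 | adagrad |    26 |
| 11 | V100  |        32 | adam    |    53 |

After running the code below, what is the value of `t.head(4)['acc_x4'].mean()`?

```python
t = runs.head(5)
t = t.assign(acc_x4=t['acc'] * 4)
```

293.0

take first 5 rows:
    gpu  lr_x1e4      opt  acc
0  V100       72  rmsprop   80
1  A100       68      sgd   76
2  H100       89  rmsprop   43
3  V100        4      sgd   94
4  H100       17     adam   23
add column acc_x4 = t['acc'] * 4:
    gpu  lr_x1e4      opt  acc  acc_x4
0  V100       72  rmsprop   80     320
1  A100       68      sgd   76     304
2  H100       89  rmsprop   43     172
3  V100        4      sgd   94     376
4  H100       17     adam   23      92
take first 4 rows:
    gpu  lr_x1e4      opt  acc  acc_x4
0  V100       72  rmsprop   80     320
1  A100       68      sgd   76     304
2  H100       89  rmsprop   43     172
3  V100        4      sgd   94     376
Finally, mean of column 'acc_x4' = 293.0.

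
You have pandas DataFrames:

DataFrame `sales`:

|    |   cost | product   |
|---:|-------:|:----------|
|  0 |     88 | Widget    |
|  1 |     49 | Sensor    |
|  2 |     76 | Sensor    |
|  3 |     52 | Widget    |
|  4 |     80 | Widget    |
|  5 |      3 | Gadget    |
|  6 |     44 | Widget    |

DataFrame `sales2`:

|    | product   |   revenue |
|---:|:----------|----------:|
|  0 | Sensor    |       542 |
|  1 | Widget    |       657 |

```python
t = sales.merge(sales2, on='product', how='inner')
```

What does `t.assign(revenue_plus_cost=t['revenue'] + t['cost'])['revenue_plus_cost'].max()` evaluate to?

merge on 'product' (how='inner') → 6 rows:
   cost product  revenue
0    88  Widget      657
1    49  Sensor      542
2    76  Sensor      542
3    52  Widget      657
4    80  Widget      657
5    44  Widget      657
add column revenue_plus_cost = t['revenue'] + t['cost']:
   cost product  revenue  revenue_plus_cost
0    88  Widget      657                745
1    49  Sensor      542                591
2    76  Sensor      542                618
3    52  Widget      657                709
4    80  Widget      657                737
5    44  Widget      657                701
The max of column 'revenue_plus_cost' is 745.

745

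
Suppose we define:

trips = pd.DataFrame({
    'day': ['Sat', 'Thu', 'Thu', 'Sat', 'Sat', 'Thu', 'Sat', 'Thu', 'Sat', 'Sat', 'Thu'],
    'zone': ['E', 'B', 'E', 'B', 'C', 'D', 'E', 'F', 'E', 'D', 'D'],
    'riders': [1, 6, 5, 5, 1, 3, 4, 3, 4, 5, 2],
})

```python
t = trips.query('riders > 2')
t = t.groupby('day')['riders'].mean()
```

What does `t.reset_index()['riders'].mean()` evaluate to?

4.375

filter rows where riders > 2:
   day zone  riders
1  Thu    B       6
2  Thu    E       5
3  Sat    B       5
5  Thu    D       3
6  Sat    E       4
7  Thu    F       3
8  Sat    E       4
9  Sat    D       5
group by day, mean of riders:
day
Sat    4.50
Thu    4.25
Name: riders, dtype: float64
reset_index():
   day  riders
0  Sat    4.50
1  Thu    4.25
Finally, mean of column 'riders' = 4.375.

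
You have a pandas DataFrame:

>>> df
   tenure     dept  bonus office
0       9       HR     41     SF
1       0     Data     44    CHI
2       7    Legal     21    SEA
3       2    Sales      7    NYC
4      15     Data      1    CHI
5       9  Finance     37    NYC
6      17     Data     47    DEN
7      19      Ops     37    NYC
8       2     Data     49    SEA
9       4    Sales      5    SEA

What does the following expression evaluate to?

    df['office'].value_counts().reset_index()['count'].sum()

value_counts of office:
office
SEA    3
NYC    3
CHI    2
SF     1
DEN    1
Name: count, dtype: int64
reset_index():
  office  count
0    SEA      3
1    NYC      3
2    CHI      2
3     SF      1
4    DEN      1

10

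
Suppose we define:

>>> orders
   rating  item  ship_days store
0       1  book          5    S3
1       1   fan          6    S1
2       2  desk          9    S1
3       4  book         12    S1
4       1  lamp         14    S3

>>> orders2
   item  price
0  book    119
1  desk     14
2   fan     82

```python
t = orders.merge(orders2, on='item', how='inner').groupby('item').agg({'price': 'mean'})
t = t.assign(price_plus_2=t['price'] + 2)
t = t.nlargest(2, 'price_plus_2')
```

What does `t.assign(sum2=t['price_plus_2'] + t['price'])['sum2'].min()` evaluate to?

merge on 'item' (how='inner') → 4 rows:
   rating  item  ship_days store  price
0       1  book          5    S3    119
1       1   fan          6    S1     82
2       2  desk          9    S1     14
3       4  book         12    S1    119
group by item, mean of price:
      price
item       
book  119.0
desk   14.0
fan    82.0
add column price_plus_2 = t['price'] + 2:
      price  price_plus_2
item                     
book  119.0         121.0
desk   14.0          16.0
fan    82.0          84.0
take 2 rows with largest price_plus_2:
      price  price_plus_2
item                     
book  119.0         121.0
fan    82.0          84.0
add column sum2 = t['price_plus_2'] + t['price']:
      price  price_plus_2   sum2
item                            
book  119.0         121.0  240.0
fan    82.0          84.0  166.0

166.0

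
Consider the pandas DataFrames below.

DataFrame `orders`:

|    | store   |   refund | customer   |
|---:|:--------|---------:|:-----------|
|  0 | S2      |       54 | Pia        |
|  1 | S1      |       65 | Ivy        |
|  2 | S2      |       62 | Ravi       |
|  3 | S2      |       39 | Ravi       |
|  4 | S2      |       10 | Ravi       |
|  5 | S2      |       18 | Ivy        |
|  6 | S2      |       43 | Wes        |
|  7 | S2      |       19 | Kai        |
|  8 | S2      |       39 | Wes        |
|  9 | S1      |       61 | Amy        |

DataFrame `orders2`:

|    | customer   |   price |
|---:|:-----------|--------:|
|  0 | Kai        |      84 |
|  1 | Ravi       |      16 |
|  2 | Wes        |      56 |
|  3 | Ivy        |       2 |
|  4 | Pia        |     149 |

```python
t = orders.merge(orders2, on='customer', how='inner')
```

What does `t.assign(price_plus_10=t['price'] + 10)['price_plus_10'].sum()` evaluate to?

487

merge on 'customer' (how='inner') → 9 rows:
  store  refund customer  price
0    S2      54      Pia    149
1    S1      65      Ivy      2
2    S2      62     Ravi     16
3    S2      39     Ravi     16
4    S2      10     Ravi     16
5    S2      18      Ivy      2
6    S2      43      Wes     56
7    S2      19      Kai     84
8    S2      39      Wes     56
add column price_plus_10 = t['price'] + 10:
  store  refund customer  price  price_plus_10
0    S2      54      Pia    149            159
1    S1      65      Ivy      2             12
2    S2      62     Ravi     16             26
3    S2      39     Ravi     16             26
4    S2      10     Ravi     16             26
5    S2      18      Ivy      2             12
6    S2      43      Wes     56             66
7    S2      19      Kai     84             94
8    S2      39      Wes     56             66
The sum of column 'price_plus_10' is 487.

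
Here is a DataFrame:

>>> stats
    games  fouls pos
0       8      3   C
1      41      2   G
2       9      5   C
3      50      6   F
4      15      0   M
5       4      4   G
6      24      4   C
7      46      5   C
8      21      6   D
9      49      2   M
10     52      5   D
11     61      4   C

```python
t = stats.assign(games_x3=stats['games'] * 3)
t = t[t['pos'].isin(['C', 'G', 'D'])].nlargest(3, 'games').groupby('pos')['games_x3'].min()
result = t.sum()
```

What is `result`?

add column games_x3 = stats['games'] * 3:
    games  fouls pos  games_x3
0       8      3   C        24
1      41      2   G       123
2       9      5   C        27
3      50      6   F       150
4      15      0   M        45
5       4      4   G        12
6      24      4   C        72
7      46      5   C       138
8      21      6   D        63
9      49      2   M       147
10     52      5   D       156
11     61      4   C       183
filter rows where pos in ['C', 'G', 'D']:
    games  fouls pos  games_x3
0       8      3   C        24
1      41      2   G       123
2       9      5   C        27
5       4      4   G        12
6      24      4   C        72
7      46      5   C       138
8      21      6   D        63
10     52      5   D       156
11     61      4   C       183
take 3 rows with largest games:
    games  fouls pos  games_x3
11     61      4   C       183
10     52      5   D       156
7      46      5   C       138
group by pos, min of games_x3:
pos
C    138
D    156
Name: games_x3, dtype: int64
Taking the sum of the resulting series gives 294.

294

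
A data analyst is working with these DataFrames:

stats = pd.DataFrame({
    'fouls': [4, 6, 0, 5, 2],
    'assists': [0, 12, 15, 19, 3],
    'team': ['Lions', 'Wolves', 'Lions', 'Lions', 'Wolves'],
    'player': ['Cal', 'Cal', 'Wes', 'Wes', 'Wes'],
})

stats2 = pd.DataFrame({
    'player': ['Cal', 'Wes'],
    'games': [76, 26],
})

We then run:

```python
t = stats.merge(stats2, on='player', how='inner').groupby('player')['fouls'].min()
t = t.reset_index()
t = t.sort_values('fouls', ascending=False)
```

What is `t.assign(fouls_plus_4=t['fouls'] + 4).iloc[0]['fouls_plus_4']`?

merge on 'player' (how='inner') → 5 rows:
   fouls  assists    team player  games
0      4        0   Lions    Cal     76
1      6       12  Wolves    Cal     76
2      0       15   Lions    Wes     26
3      5       19   Lions    Wes     26
4      2        3  Wolves    Wes     26
group by player, min of fouls:
player
Cal    4
Wes    0
Name: fouls, dtype: int64
reset_index():
  player  fouls
0    Cal      4
1    Wes      0
sort by fouls descending:
  player  fouls
0    Cal      4
1    Wes      0
add column fouls_plus_4 = t['fouls'] + 4:
  player  fouls  fouls_plus_4
0    Cal      4             8
1    Wes      0             4
Reading off the value at position 0, column 'fouls_plus_4', we get 8.

8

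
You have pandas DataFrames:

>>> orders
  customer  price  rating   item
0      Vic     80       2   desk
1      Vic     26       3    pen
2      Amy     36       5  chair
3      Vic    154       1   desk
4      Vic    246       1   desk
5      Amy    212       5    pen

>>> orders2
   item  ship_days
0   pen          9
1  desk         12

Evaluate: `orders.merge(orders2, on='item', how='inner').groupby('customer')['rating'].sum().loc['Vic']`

merge on 'item' (how='inner') → 5 rows:
  customer  price  rating  item  ship_days
0      Vic     80       2  desk         12
1      Vic     26       3   pen          9
2      Vic    154       1  desk         12
3      Vic    246       1  desk         12
4      Amy    212       5   pen          9
group by customer, sum of rating:
customer
Amy    5
Vic    7
Name: rating, dtype: int64
The value at index 'Vic' is 7.

7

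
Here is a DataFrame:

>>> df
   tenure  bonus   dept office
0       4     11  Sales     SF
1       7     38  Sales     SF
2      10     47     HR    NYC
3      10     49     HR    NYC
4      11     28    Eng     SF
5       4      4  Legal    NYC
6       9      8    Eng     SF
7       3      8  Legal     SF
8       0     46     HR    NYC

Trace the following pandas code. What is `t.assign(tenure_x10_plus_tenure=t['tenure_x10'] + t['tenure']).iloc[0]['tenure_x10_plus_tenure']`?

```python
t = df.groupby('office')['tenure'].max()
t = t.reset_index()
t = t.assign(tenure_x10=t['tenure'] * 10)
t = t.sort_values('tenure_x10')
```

group by office, max of tenure:
office
NYC    10
SF     11
Name: tenure, dtype: int64
reset_index():
  office  tenure
0    NYC      10
1     SF      11
add column tenure_x10 = t['tenure'] * 10:
  office  tenure  tenure_x10
0    NYC      10         100
1     SF      11         110
sort by tenure_x10:
  office  tenure  tenure_x10
0    NYC      10         100
1     SF      11         110
add column tenure_x10_plus_tenure = t['tenure_x10'] + t['tenure']:
  office  tenure  tenure_x10  tenure_x10_plus_tenure
0    NYC      10         100                     110
1     SF      11         110                     121
value at position 0, column 'tenure_x10_plus_tenure' → 110

110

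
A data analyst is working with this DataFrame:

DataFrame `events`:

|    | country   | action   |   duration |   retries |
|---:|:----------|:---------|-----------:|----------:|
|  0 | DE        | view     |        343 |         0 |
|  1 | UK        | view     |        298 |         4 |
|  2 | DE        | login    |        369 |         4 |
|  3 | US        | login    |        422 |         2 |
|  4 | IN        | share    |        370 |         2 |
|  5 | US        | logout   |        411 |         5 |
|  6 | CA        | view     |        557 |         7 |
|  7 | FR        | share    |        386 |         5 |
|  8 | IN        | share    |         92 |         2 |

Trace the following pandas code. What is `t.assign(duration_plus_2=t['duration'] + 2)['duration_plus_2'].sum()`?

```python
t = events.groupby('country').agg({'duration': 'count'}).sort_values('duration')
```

21

group by country, count of duration:
         duration
country          
CA              1
DE              2
FR              1
IN              2
UK              1
US              2
sort by duration:
         duration
country          
CA              1
FR              1
UK              1
DE              2
IN              2
US              2
add column duration_plus_2 = t['duration'] + 2:
         duration  duration_plus_2
country                           
CA              1                3
FR              1                3
UK              1                3
DE              2                4
IN              2                4
US              2                4
Hence 21.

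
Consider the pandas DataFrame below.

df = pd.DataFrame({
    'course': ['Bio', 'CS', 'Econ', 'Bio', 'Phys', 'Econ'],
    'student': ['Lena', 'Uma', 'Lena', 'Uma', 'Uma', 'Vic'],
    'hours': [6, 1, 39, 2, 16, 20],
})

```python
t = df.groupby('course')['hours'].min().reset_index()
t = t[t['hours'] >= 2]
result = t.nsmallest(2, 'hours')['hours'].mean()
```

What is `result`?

9.0

group by course, min of hours:
course
Bio      2
CS       1
Econ    20
Phys    16
Name: hours, dtype: int64
reset_index():
  course  hours
0    Bio      2
1     CS      1
2   Econ     20
3   Phys     16
filter rows where hours >= 2:
  course  hours
0    Bio      2
2   Econ     20
3   Phys     16
take 2 rows with smallest hours:
  course  hours
0    Bio      2
3   Phys     16
Hence 9.0.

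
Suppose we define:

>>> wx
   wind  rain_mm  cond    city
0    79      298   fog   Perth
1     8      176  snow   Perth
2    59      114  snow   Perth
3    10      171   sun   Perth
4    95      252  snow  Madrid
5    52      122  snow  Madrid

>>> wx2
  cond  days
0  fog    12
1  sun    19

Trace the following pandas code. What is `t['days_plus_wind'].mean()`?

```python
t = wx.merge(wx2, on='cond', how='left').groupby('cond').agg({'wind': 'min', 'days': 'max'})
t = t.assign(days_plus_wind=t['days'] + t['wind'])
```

60.0

merge on 'cond' (how='left') → 6 rows:
   wind  rain_mm  cond    city  days
0    79      298   fog   Perth  12.0
1     8      176  snow   Perth   NaN
2    59      114  snow   Perth   NaN
3    10      171   sun   Perth  19.0
4    95      252  snow  Madrid   NaN
5    52      122  snow  Madrid   NaN
group by cond: min(wind), max(days):
      wind  days
cond            
fog     79  12.0
snow     8   NaN
sun     10  19.0
add column days_plus_wind = t['days'] + t['wind']:
      wind  days  days_plus_wind
cond                            
fog     79  12.0            91.0
snow     8   NaN             NaN
sun     10  19.0            29.0
Taking the mean of column 'days_plus_wind' gives 60.0.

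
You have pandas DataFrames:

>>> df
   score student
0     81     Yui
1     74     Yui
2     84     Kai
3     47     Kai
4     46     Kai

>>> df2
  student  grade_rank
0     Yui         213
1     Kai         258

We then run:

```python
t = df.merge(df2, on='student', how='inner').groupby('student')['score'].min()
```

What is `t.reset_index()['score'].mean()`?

60.0

merge on 'student' (how='inner') → 5 rows:
   score student  grade_rank
0     81     Yui         213
1     74     Yui         213
2     84     Kai         258
3     47     Kai         258
4     46     Kai         258
group by student, min of score:
student
Kai    46
Yui    74
Name: score, dtype: int64
reset_index():
  student  score
0     Kai     46
1     Yui     74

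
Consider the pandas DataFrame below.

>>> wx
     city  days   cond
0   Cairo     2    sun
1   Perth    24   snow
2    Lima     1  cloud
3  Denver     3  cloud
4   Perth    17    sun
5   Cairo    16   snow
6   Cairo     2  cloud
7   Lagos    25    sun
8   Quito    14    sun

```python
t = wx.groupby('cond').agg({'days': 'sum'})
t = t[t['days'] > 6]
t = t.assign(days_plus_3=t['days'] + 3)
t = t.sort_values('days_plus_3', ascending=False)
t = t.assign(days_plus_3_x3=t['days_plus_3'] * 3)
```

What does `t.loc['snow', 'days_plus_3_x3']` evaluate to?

129

group by cond, sum of days:
       days
cond       
cloud     6
snow     40
sun      58
filter rows where days > 6:
      days
cond      
snow    40
sun     58
add column days_plus_3 = t['days'] + 3:
      days  days_plus_3
cond                   
snow    40           43
sun     58           61
sort by days_plus_3 descending:
      days  days_plus_3
cond                   
sun     58           61
snow    40           43
add column days_plus_3_x3 = t['days_plus_3'] * 3:
      days  days_plus_3  days_plus_3_x3
cond                                   
sun     58           61             183
snow    40           43             129
So loc['snow', 'days_plus_3_x3'] = 129.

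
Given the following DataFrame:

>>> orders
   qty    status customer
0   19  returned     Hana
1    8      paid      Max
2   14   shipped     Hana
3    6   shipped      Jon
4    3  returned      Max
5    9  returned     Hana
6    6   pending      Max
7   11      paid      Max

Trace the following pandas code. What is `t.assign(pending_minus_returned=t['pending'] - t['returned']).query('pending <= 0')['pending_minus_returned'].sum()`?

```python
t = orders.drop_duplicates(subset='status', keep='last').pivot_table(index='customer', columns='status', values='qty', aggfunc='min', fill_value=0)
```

-9

drop duplicate status (keep=last):
   qty    status customer
3    6   shipped      Jon
5    9  returned     Hana
6    6   pending      Max
7   11      paid      Max
pivot: rows=customer, cols=status, min(qty):
status    paid  pending  returned  shipped
customer                                  
Hana         0        0         9        0
Jon          0        0         0        6
Max         11        6         0        0
add column pending_minus_returned = t['pending'] - t['returned']:
status    paid  pending  returned  shipped  pending_minus_returned
customer                                                          
Hana         0        0         9        0                      -9
Jon          0        0         0        6                       0
Max         11        6         0        0                       6
filter rows where pending <= 0:
status    paid  pending  returned  shipped  pending_minus_returned
customer                                                          
Hana         0        0         9        0                      -9
Jon          0        0         0        6                       0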